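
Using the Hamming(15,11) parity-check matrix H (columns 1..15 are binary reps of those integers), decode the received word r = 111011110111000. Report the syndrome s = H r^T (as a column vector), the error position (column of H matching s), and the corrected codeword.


s = (0, 0, 0, 1)^T, error position = 1, corrected codeword c = 011011110111000

Compute s = H r^T mod 2 one row at a time:
  s_1 = 1 + 0 + 1 + 1 + 1 + 0 + 0 + 0 = 4 ≡ 0 (mod 2).
  s_2 = 0 + 1 + 1 + 1 + 1 + 0 + 0 + 0 = 4 ≡ 0 (mod 2).
  s_3 = 1 + 1 + 1 + 1 + 1 + 1 + 0 + 0 = 6 ≡ 0 (mod 2).
  s_4 = 1 + 1 + 1 + 1 + 0 + 1 + 0 + 0 = 5 ≡ 1 (mod 2).
s = (0, 0, 0, 1)^T — this equals column 1 of H (binary 0001), so error is at position 1.
Correct: flip bit 1 of r = 111011110111000 to get c = 011011110111000.


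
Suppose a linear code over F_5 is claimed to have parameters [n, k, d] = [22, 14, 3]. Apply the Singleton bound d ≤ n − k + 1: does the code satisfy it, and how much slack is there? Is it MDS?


Singleton RHS = n − k + 1 = 9, slack = 6, bound satisfied, not MDS.

Singleton bound: d ≤ n − k + 1.
Here n = 22, k = 14, so n − k + 1 = 9.
Given d = 3, check d ≤ 9: YES.
Slack = (n − k + 1) − d = 6.
The code is NOT MDS (slack = 6 > 0).
Description: the claimed parameters are [22, 14, 3]_5; such a code would be non-MDS.


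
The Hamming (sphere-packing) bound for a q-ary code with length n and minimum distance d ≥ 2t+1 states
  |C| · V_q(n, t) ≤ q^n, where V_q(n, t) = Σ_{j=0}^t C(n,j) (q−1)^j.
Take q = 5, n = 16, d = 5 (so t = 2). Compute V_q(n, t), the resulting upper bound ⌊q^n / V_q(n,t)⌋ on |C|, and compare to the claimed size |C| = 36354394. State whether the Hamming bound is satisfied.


V_q(n, t) = 1985, q^n = 152587890625, Hamming bound = 76870473, |C| = 36354394 ≤ bound (satisfied).

Step 1: Compute V_q(n, t) = Σ_{j=0}^2 C(n, j) (q−1)^j.
  j = 0: C(16,0)·(4)^0 = 1·1 = 1.
  j = 1: C(16,1)·(4)^1 = 16·4 = 64.
  j = 2: C(16,2)·(4)^2 = 120·16 = 1920.
  V_q(n, t) = 1 + 64 + 1920 = 1985.
Step 2: q^n = 5^16 = 152587890625.
Step 3: Hamming bound ⌊q^n / V_q(n,t)⌋ = ⌊152587890625/1985⌋ = 76870473.
Step 4: Compare |C| = 36354394 to 76870473: satisfied.
The claimed |C| lies below the Hamming bound.


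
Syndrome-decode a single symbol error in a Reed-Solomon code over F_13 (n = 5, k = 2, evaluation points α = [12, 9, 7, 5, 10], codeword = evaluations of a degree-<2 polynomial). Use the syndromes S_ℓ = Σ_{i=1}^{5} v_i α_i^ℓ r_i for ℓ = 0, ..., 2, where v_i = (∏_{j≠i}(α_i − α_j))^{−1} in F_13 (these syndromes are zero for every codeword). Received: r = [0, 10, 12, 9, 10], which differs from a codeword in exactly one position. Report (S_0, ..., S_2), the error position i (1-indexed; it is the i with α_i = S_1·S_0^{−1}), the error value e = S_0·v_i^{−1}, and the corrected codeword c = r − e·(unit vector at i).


S = (9, 3, 1), error at position 2, error magnitude e = 8, c = [0, 2, 12, 9, 10].

Step 1: column multipliers v_i = (∏_{j≠i}(α_i − α_j))^{−1} mod 13.
  i = 1 (α = 12): (12−9)(12−7)(12−5)(12−10) = 3·5·7·2 = 210 ≡ 2, so v_1 = 2^{−1} = 7 (mod 13).
  i = 2 (α = 9): (9−12)(9−7)(9−5)(9−10) = (−3)·2·4·(−1) = 24 ≡ 11, so v_2 = 11^{−1} = 6 (mod 13).
  i = 3 (α = 7): (7−12)(7−9)(7−5)(7−10) = (−5)·(−2)·2·(−3) = −60 ≡ 5, so v_3 = 5^{−1} = 8 (mod 13).
  i = 4 (α = 5): (5−12)(5−9)(5−7)(5−10) = (−7)·(−4)·(−2)·(−5) = 280 ≡ 7, so v_4 = 7^{−1} = 2 (mod 13).
  i = 5 (α = 10): (10−12)(10−9)(10−7)(10−5) = (−2)·1·3·5 = −30 ≡ 9, so v_5 = 9^{−1} = 3 (mod 13).
  v = [7, 6, 8, 2, 3].
Step 2: syndromes of r = [0, 10, 12, 9, 10] (all sums mod 13).
  S_0 = Σ v_i r_i = 7·0 + 6·10 + 8·12 + 2·9 + 3·10 = 204 ≡ 9.
  S_1 = Σ v_i α_i r_i = 7·12·0 + 6·9·10 + 8·7·12 + 2·5·9 + 3·10·10 = 1602 ≡ 3.
  α_i^2 mod 13 = [1, 3, 10, 12, 9].
  S_2 = Σ v_i α_i^2 r_i = 7·1·0 + 6·3·10 + 8·10·12 + 2·12·9 + 3·9·10 = 1626 ≡ 1.
  S = (9, 3, 1) ≠ 0, so r is not a codeword (an error is present).
Step 3: locate the error. For a single error e at position i, S_ℓ = v_i·e·α_i^ℓ, so α_err = S_1/S_0.
  S_0^{−1} = 9^{−1} = 3 (mod 13), so α_err = 3·3 = 9 ≡ 9 = α_2. Error position i = 2.
  Consistency check: S_2/S_1 = 1·9 = 9 ≡ 9 = α_err ✓ (single-error assumption holds).
Step 4: error magnitude e = S_0/v_2 = S_0·∏_{j≠2}(α_2 − α_j) = 9·11 = 99 ≡ 8 (mod 13).
Step 5: correct position 2: c_2 = r_2 − e = 10 − 8 ≡ 2 (mod 13). Hence c = [0, 2, 12, 9, 10].
  Check: interpolating c through the α_i gives m(x) = 8 + 8·x (degree < 2) with m(α_i) = c_i for every i, so c is indeed a codeword.


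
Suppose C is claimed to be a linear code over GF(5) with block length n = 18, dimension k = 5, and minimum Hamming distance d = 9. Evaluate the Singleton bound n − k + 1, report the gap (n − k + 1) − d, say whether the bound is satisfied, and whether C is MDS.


Singleton RHS = n − k + 1 = 14, slack = 5, bound satisfied, not MDS.

Singleton bound: d ≤ n − k + 1.
Here n = 18, k = 5, so n − k + 1 = 14.
Given d = 9, check d ≤ 14: YES.
Slack = (n − k + 1) − d = 5.
The code is NOT MDS (slack = 5 > 0).
Description: the claimed parameters are [18, 5, 9]_5; such a code would be non-MDS.


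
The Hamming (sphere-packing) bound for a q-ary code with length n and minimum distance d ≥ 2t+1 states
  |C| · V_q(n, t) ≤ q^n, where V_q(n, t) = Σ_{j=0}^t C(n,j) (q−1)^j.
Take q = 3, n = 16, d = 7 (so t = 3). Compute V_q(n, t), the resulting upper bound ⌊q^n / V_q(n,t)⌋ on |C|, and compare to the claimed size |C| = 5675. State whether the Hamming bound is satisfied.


V_q(n, t) = 4993, q^n = 43046721, Hamming bound = 8621, |C| = 5675 ≤ bound (satisfied).

Step 1: Compute V_q(n, t) = Σ_{j=0}^3 C(n, j) (q−1)^j.
  j = 0: C(16,0)·(2)^0 = 1·1 = 1.
  j = 1: C(16,1)·(2)^1 = 16·2 = 32.
  j = 2: C(16,2)·(2)^2 = 120·4 = 480.
  j = 3: C(16,3)·(2)^3 = 560·8 = 4480.
  V_q(n, t) = 1 + 32 + 480 + 4480 = 4993.
Step 2: q^n = 3^16 = 43046721.
Step 3: Hamming bound ⌊q^n / V_q(n,t)⌋ = ⌊43046721/4993⌋ = 8621.
Step 4: Compare |C| = 5675 to 8621: satisfied.
The claimed |C| lies below the Hamming bound.


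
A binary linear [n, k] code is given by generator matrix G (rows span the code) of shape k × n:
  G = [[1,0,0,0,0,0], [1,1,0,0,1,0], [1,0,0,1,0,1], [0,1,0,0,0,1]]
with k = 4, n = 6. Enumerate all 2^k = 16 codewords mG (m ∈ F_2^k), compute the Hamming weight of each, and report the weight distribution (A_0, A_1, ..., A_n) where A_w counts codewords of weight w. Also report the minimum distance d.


Weight distribution: A_0 = 1, A_1 = 1, A_2 = 6, A_3 = 6, A_4 = 1, A_5 = 1. Minimum distance d = 1.

Enumerate all 2^4 = 16 messages m ∈ F_2^4.
For each, compute codeword c = mG in F_2^6, then tally its weight.
  m = 0000 → c = 000000, weight = 0.
  m = 1000 → c = 100000, weight = 1.
  m = 0100 → c = 110010, weight = 3.
  m = 1100 → c = 010010, weight = 2.
  m = 0010 → c = 100101, weight = 3.
  m = 1010 → c = 000101, weight = 2.
  m = 0110 → c = 010111, weight = 4.
  m = 1110 → c = 110111, weight = 5.
  m = 0001 → c = 010001, weight = 2.
  m = 1001 → c = 110001, weight = 3.
  m = 0101 → c = 100011, weight = 3.
  m = 1101 → c = 000011, weight = 2.
  m = 0011 → c = 110100, weight = 3.
  m = 1011 → c = 010100, weight = 2.
  m = 0111 → c = 000110, weight = 2.
  m = 1111 → c = 100110, weight = 3.
Tally weights:
  weight 0: 1 codewords.
  weight 1: 1 codewords.
  weight 2: 6 codewords.
  weight 3: 6 codewords.
  weight 4: 1 codewords.
  weight 5: 1 codewords.
Minimum distance d = smallest w > 0 with A_w > 0 = 1.
Sanity: Σ A_w = 16 = 2^4 = 16 ✓.


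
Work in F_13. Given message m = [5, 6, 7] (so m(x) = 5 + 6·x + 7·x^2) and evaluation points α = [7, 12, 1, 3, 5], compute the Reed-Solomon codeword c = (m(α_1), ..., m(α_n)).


c = [0, 6, 5, 8, 2]

Message polynomial: m(x) = 5 + 6·x + 7·x^2 (mod 13).
For each evaluation point α_i, compute m(α_i) mod 13:
  α_1 = 7: Horner steps 7 → 3 → 0, so m(7) = 0.
  α_2 = 12: Horner steps 7 → 12 → 6, so m(12) = 6.
  α_3 = 1: Horner steps 7 → 0 → 5, so m(1) = 5.
  α_4 = 3: Horner steps 7 → 1 → 8, so m(3) = 8.
  α_5 = 5: Horner steps 7 → 2 → 2, so m(5) = 2.
Codeword c = [0, 6, 5, 8, 2] ∈ F_13^5.


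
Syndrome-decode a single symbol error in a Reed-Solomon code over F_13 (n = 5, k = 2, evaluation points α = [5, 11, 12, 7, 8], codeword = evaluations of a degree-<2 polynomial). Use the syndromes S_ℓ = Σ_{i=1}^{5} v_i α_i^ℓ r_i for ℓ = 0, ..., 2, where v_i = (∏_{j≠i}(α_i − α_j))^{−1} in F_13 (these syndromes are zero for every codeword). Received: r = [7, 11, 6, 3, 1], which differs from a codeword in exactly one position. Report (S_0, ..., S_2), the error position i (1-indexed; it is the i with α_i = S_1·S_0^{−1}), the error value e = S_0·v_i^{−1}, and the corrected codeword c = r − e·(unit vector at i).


S = (7, 12, 2), error at position 2, error magnitude e = 3, c = [7, 8, 6, 3, 1].

Step 1: column multipliers v_i = (∏_{j≠i}(α_i − α_j))^{−1} mod 13.
  i = 1 (α = 5): (5−11)(5−12)(5−7)(5−8) = (−6)·(−7)·(−2)·(−3) = 252 ≡ 5, so v_1 = 5^{−1} = 8 (mod 13).
  i = 2 (α = 11): (11−5)(11−12)(11−7)(11−8) = 6·(−1)·4·3 = −72 ≡ 6, so v_2 = 6^{−1} = 11 (mod 13).
  i = 3 (α = 12): (12−5)(12−11)(12−7)(12−8) = 7·1·5·4 = 140 ≡ 10, so v_3 = 10^{−1} = 4 (mod 13).
  i = 4 (α = 7): (7−5)(7−11)(7−12)(7−8) = 2·(−4)·(−5)·(−1) = −40 ≡ 12, so v_4 = 12^{−1} = 12 (mod 13).
  i = 5 (α = 8): (8−5)(8−11)(8−12)(8−7) = 3·(−3)·(−4)·1 = 36 ≡ 10, so v_5 = 10^{−1} = 4 (mod 13).
  v = [8, 11, 4, 12, 4].
Step 2: syndromes of r = [7, 11, 6, 3, 1] (all sums mod 13).
  S_0 = Σ v_i r_i = 8·7 + 11·11 + 4·6 + 12·3 + 4·1 = 241 ≡ 7.
  S_1 = Σ v_i α_i r_i = 8·5·7 + 11·11·11 + 4·12·6 + 12·7·3 + 4·8·1 = 2183 ≡ 12.
  α_i^2 mod 13 = [12, 4, 1, 10, 12].
  S_2 = Σ v_i α_i^2 r_i = 8·12·7 + 11·4·11 + 4·1·6 + 12·10·3 + 4·12·1 = 1588 ≡ 2.
  S = (7, 12, 2) ≠ 0, so r is not a codeword (an error is present).
Step 3: locate the error. For a single error e at position i, S_ℓ = v_i·e·α_i^ℓ, so α_err = S_1/S_0.
  S_0^{−1} = 7^{−1} = 2 (mod 13), so α_err = 12·2 = 24 ≡ 11 = α_2. Error position i = 2.
  Consistency check: S_2/S_1 = 2·12 = 24 ≡ 11 = α_err ✓ (single-error assumption holds).
Step 4: error magnitude e = S_0/v_2 = S_0·∏_{j≠2}(α_2 − α_j) = 7·6 = 42 ≡ 3 (mod 13).
Step 5: correct position 2: c_2 = r_2 − e = 11 − 3 ≡ 8 (mod 13). Hence c = [7, 8, 6, 3, 1].
  Check: interpolating c through the α_i gives m(x) = 4 + 11·x (degree < 2) with m(α_i) = c_i for every i, so c is indeed a codeword.


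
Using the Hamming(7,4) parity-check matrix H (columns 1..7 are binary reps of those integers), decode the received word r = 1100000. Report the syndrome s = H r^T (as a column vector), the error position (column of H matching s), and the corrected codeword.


s = (0, 1, 1)^T, error position = 3, corrected codeword c = 1110000

Compute s = H r^T mod 2 one row at a time:
  s_1 = 0 + 0 + 0 + 0 = 0 ≡ 0 (mod 2).
  s_2 = 1 + 0 + 0 + 0 = 1 ≡ 1 (mod 2).
  s_3 = 1 + 0 + 0 + 0 = 1 ≡ 1 (mod 2).
s = (0, 1, 1)^T — this equals column 3 of H (binary 011), so error is at position 3.
Correct: flip bit 3 of r = 1100000 to get c = 1110000.


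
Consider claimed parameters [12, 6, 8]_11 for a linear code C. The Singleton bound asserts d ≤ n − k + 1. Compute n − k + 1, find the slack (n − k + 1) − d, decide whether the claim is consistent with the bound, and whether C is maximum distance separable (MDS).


Singleton RHS = n − k + 1 = 7, slack = -1, bound violated (no such code; not MDS).

Singleton bound: d ≤ n − k + 1.
Here n = 12, k = 6, so n − k + 1 = 7.
Given d = 8, check d ≤ 7: NO.
Slack = (n − k + 1) − d = -1.
The slack is negative: d = 8 exceeds n − k + 1 = 7 by 1, so the Singleton bound is violated and no linear [12, 6, 8]_11 code can exist. In particular it is not MDS (MDS requires d = n − k + 1 exactly).
Description: the claimed parameters are [12, 6, 8]_11; such a code would be impossible (violates the Singleton bound).


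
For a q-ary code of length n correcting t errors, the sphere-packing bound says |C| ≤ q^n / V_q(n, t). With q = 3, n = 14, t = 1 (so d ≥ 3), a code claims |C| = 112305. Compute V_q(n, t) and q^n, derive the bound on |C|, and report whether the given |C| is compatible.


V_q(n, t) = 29, q^n = 4782969, Hamming bound = 164929, |C| = 112305 ≤ bound (satisfied).

Step 1: Compute V_q(n, t) = Σ_{j=0}^1 C(n, j) (q−1)^j.
  j = 0: C(14,0)·(2)^0 = 1·1 = 1.
  j = 1: C(14,1)·(2)^1 = 14·2 = 28.
  V_q(n, t) = 1 + 28 = 29.
Step 2: q^n = 3^14 = 4782969.
Step 3: Hamming bound ⌊q^n / V_q(n,t)⌋ = ⌊4782969/29⌋ = 164929.
Step 4: Compare |C| = 112305 to 164929: satisfied.
The claimed |C| lies below the Hamming bound.


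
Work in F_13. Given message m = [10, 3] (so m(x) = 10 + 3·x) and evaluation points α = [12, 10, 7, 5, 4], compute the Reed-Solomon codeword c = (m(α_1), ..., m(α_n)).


c = [7, 1, 5, 12, 9]

Message polynomial: m(x) = 10 + 3·x (mod 13).
For each evaluation point α_i, compute m(α_i) mod 13:
  α_1 = 12: Horner steps 3 → 7, so m(12) = 7.
  α_2 = 10: Horner steps 3 → 1, so m(10) = 1.
  α_3 = 7: Horner steps 3 → 5, so m(7) = 5.
  α_4 = 5: Horner steps 3 → 12, so m(5) = 12.
  α_5 = 4: Horner steps 3 → 9, so m(4) = 9.
Codeword c = [7, 1, 5, 12, 9] ∈ F_13^5.


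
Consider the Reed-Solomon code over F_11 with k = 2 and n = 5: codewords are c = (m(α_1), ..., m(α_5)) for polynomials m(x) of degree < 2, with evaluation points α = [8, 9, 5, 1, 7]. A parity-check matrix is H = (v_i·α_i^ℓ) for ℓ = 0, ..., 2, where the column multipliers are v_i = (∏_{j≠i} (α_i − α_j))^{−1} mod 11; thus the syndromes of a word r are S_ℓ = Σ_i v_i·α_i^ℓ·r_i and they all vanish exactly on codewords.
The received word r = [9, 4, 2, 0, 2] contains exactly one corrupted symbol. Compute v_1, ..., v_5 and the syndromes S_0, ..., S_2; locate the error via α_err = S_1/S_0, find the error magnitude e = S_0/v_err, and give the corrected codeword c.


S = (5, 2, 3), error at position 5, error magnitude e = 10, c = [9, 4, 2, 0, 3].

Step 1: column multipliers v_i = (∏_{j≠i}(α_i − α_j))^{−1} mod 11.
  i = 1 (α = 8): (8−9)(8−5)(8−1)(8−7) = (−1)·3·7·1 = −21 ≡ 1, so v_1 = 1^{−1} = 1 (mod 11).
  i = 2 (α = 9): (9−8)(9−5)(9−1)(9−7) = 1·4·8·2 = 64 ≡ 9, so v_2 = 9^{−1} = 5 (mod 11).
  i = 3 (α = 5): (5−8)(5−9)(5−1)(5−7) = (−3)·(−4)·4·(−2) = −96 ≡ 3, so v_3 = 3^{−1} = 4 (mod 11).
  i = 4 (α = 1): (1−8)(1−9)(1−5)(1−7) = (−7)·(−8)·(−4)·(−6) = 1344 ≡ 2, so v_4 = 2^{−1} = 6 (mod 11).
  i = 5 (α = 7): (7−8)(7−9)(7−5)(7−1) = (−1)·(−2)·2·6 = 24 ≡ 2, so v_5 = 2^{−1} = 6 (mod 11).
  v = [1, 5, 4, 6, 6].
Step 2: syndromes of r = [9, 4, 2, 0, 2] (all sums mod 11).
  S_0 = Σ v_i r_i = 1·9 + 5·4 + 4·2 + 6·0 + 6·2 = 49 ≡ 5.
  S_1 = Σ v_i α_i r_i = 1·8·9 + 5·9·4 + 4·5·2 + 6·1·0 + 6·7·2 = 376 ≡ 2.
  α_i^2 mod 11 = [9, 4, 3, 1, 5].
  S_2 = Σ v_i α_i^2 r_i = 1·9·9 + 5·4·4 + 4·3·2 + 6·1·0 + 6·5·2 = 245 ≡ 3.
  S = (5, 2, 3) ≠ 0, so r is not a codeword (an error is present).
Step 3: locate the error. For a single error e at position i, S_ℓ = v_i·e·α_i^ℓ, so α_err = S_1/S_0.
  S_0^{−1} = 5^{−1} = 9 (mod 11), so α_err = 2·9 = 18 ≡ 7 = α_5. Error position i = 5.
  Consistency check: S_2/S_1 = 3·6 = 18 ≡ 7 = α_err ✓ (single-error assumption holds).
Step 4: error magnitude e = S_0/v_5 = S_0·∏_{j≠5}(α_5 − α_j) = 5·2 = 10 ≡ 10 (mod 11).
Step 5: correct position 5: c_5 = r_5 − e = 2 − 10 ≡ 3 (mod 11). Hence c = [9, 4, 2, 0, 3].
  Check: interpolating c through the α_i gives m(x) = 5 + 6·x (degree < 2) with m(α_i) = c_i for every i, so c is indeed a codeword.


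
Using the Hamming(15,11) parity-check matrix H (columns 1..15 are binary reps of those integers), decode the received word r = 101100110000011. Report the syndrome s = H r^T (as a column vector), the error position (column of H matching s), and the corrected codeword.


s = (1, 0, 0, 0)^T, error position = 8, corrected codeword c = 101100100000011

Compute s = H r^T mod 2 one row at a time:
  s_1 = 1 + 0 + 0 + 0 + 0 + 0 + 1 + 1 = 3 ≡ 1 (mod 2).
  s_2 = 1 + 0 + 0 + 1 + 0 + 0 + 1 + 1 = 4 ≡ 0 (mod 2).
  s_3 = 0 + 1 + 0 + 1 + 0 + 0 + 1 + 1 = 4 ≡ 0 (mod 2).
  s_4 = 1 + 1 + 0 + 1 + 0 + 0 + 0 + 1 = 4 ≡ 0 (mod 2).
s = (1, 0, 0, 0)^T — this equals column 8 of H (binary 1000), so error is at position 8.
Correct: flip bit 8 of r = 101100110000011 to get c = 101100100000011.


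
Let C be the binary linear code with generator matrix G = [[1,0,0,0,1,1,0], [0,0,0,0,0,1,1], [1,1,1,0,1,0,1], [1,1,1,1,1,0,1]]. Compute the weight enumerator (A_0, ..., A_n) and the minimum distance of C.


Weight distribution: A_0 = 1, A_1 = 1, A_2 = 2, A_3 = 4, A_4 = 3, A_5 = 3, A_6 = 2. Minimum distance d = 1.

Enumerate all 2^4 = 16 messages m ∈ F_2^4.
For each, compute codeword c = mG in F_2^7, then tally its weight.
  m = 0000 → c = 0000000, weight = 0.
  m = 1000 → c = 1000110, weight = 3.
  m = 0100 → c = 0000011, weight = 2.
  m = 1100 → c = 1000101, weight = 3.
  m = 0010 → c = 1110101, weight = 5.
  m = 1010 → c = 0110011, weight = 4.
  m = 0110 → c = 1110110, weight = 5.
  m = 1110 → c = 0110000, weight = 2.
  m = 0001 → c = 1111101, weight = 6.
  m = 1001 → c = 0111011, weight = 5.
  m = 0101 → c = 1111110, weight = 6.
  m = 1101 → c = 0111000, weight = 3.
  m = 0011 → c = 0001000, weight = 1.
  m = 1011 → c = 1001110, weight = 4.
  m = 0111 → c = 0001011, weight = 3.
  m = 1111 → c = 1001101, weight = 4.
Tally weights:
  weight 0: 1 codewords.
  weight 1: 1 codewords.
  weight 2: 2 codewords.
  weight 3: 4 codewords.
  weight 4: 3 codewords.
  weight 5: 3 codewords.
  weight 6: 2 codewords.
Minimum distance d = smallest w > 0 with A_w > 0 = 1.
Sanity: Σ A_w = 16 = 2^4 = 16 ✓.


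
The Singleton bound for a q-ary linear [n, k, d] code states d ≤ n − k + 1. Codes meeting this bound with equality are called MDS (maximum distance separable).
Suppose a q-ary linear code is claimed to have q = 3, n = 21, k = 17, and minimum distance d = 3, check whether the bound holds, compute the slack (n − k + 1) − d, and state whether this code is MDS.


Singleton RHS = n − k + 1 = 5, slack = 2, bound satisfied, not MDS.

Singleton bound: d ≤ n − k + 1.
Here n = 21, k = 17, so n − k + 1 = 5.
Given d = 3, check d ≤ 5: YES.
Slack = (n − k + 1) − d = 2.
The code is NOT MDS (slack = 2 > 0).
Description: the claimed parameters are [21, 17, 3]_3; such a code would be non-MDS.


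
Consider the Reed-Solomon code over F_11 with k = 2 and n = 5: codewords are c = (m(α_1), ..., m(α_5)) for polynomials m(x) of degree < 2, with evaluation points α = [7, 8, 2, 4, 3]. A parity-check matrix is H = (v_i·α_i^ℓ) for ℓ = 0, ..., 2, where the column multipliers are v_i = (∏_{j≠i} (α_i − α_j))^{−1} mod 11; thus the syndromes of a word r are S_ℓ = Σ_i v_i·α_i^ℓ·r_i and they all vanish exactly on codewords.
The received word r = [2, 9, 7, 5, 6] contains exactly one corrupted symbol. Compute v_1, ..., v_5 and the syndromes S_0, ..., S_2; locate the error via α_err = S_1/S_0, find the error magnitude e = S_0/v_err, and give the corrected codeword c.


S = (3, 2, 5), error at position 2, error magnitude e = 8, c = [2, 1, 7, 5, 6].

Step 1: column multipliers v_i = (∏_{j≠i}(α_i − α_j))^{−1} mod 11.
  i = 1 (α = 7): (7−8)(7−2)(7−4)(7−3) = (−1)·5·3·4 = −60 ≡ 6, so v_1 = 6^{−1} = 2 (mod 11).
  i = 2 (α = 8): (8−7)(8−2)(8−4)(8−3) = 1·6·4·5 = 120 ≡ 10, so v_2 = 10^{−1} = 10 (mod 11).
  i = 3 (α = 2): (2−7)(2−8)(2−4)(2−3) = (−5)·(−6)·(−2)·(−1) = 60 ≡ 5, so v_3 = 5^{−1} = 9 (mod 11).
  i = 4 (α = 4): (4−7)(4−8)(4−2)(4−3) = (−3)·(−4)·2·1 = 24 ≡ 2, so v_4 = 2^{−1} = 6 (mod 11).
  i = 5 (α = 3): (3−7)(3−8)(3−2)(3−4) = (−4)·(−5)·1·(−1) = −20 ≡ 2, so v_5 = 2^{−1} = 6 (mod 11).
  v = [2, 10, 9, 6, 6].
Step 2: syndromes of r = [2, 9, 7, 5, 6] (all sums mod 11).
  S_0 = Σ v_i r_i = 2·2 + 10·9 + 9·7 + 6·5 + 6·6 = 223 ≡ 3.
  S_1 = Σ v_i α_i r_i = 2·7·2 + 10·8·9 + 9·2·7 + 6·4·5 + 6·3·6 = 1102 ≡ 2.
  α_i^2 mod 11 = [5, 9, 4, 5, 9].
  S_2 = Σ v_i α_i^2 r_i = 2·5·2 + 10·9·9 + 9·4·7 + 6·5·5 + 6·9·6 = 1556 ≡ 5.
  S = (3, 2, 5) ≠ 0, so r is not a codeword (an error is present).
Step 3: locate the error. For a single error e at position i, S_ℓ = v_i·e·α_i^ℓ, so α_err = S_1/S_0.
  S_0^{−1} = 3^{−1} = 4 (mod 11), so α_err = 2·4 = 8 ≡ 8 = α_2. Error position i = 2.
  Consistency check: S_2/S_1 = 5·6 = 30 ≡ 8 = α_err ✓ (single-error assumption holds).
Step 4: error magnitude e = S_0/v_2 = S_0·∏_{j≠2}(α_2 − α_j) = 3·10 = 30 ≡ 8 (mod 11).
Step 5: correct position 2: c_2 = r_2 − e = 9 − 8 ≡ 1 (mod 11). Hence c = [2, 1, 7, 5, 6].
  Check: interpolating c through the α_i gives m(x) = 9 + 10·x (degree < 2) with m(α_i) = c_i for every i, so c is indeed a codeword.


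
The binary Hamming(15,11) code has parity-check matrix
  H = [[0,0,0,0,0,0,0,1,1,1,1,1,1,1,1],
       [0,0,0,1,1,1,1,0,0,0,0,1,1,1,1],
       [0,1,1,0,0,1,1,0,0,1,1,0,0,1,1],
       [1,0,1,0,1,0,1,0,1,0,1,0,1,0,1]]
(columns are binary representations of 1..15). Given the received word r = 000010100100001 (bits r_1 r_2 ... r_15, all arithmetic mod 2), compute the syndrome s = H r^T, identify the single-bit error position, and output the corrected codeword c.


s = (0, 1, 1, 1)^T, error position = 7, corrected codeword c = 000010000100001

Compute s = H r^T mod 2 one row at a time:
  s_1 = 0 + 0 + 1 + 0 + 0 + 0 + 0 + 1 = 2 ≡ 0 (mod 2).
  s_2 = 0 + 1 + 0 + 1 + 0 + 0 + 0 + 1 = 3 ≡ 1 (mod 2).
  s_3 = 0 + 0 + 0 + 1 + 1 + 0 + 0 + 1 = 3 ≡ 1 (mod 2).
  s_4 = 0 + 0 + 1 + 1 + 0 + 0 + 0 + 1 = 3 ≡ 1 (mod 2).
s = (0, 1, 1, 1)^T — this equals column 7 of H (binary 0111), so error is at position 7.
Correct: flip bit 7 of r = 000010100100001 to get c = 000010000100001.


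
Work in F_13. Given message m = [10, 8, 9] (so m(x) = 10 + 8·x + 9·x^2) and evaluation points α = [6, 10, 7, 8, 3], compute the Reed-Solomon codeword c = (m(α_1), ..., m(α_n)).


c = [5, 2, 0, 0, 11]

Message polynomial: m(x) = 10 + 8·x + 9·x^2 (mod 13).
For each evaluation point α_i, compute m(α_i) mod 13:
  α_1 = 6: Horner steps 9 → 10 → 5, so m(6) = 5.
  α_2 = 10: Horner steps 9 → 7 → 2, so m(10) = 2.
  α_3 = 7: Horner steps 9 → 6 → 0, so m(7) = 0.
  α_4 = 8: Horner steps 9 → 2 → 0, so m(8) = 0.
  α_5 = 3: Horner steps 9 → 9 → 11, so m(3) = 11.
Codeword c = [5, 2, 0, 0, 11] ∈ F_13^5.


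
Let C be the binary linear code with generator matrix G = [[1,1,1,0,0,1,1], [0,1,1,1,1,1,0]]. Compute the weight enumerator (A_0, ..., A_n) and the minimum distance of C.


Weight distribution: A_0 = 1, A_4 = 1, A_5 = 2. Minimum distance d = 4.

Enumerate all 2^2 = 4 messages m ∈ F_2^2.
For each, compute codeword c = mG in F_2^7, then tally its weight.
  m = 00 → c = 0000000, weight = 0.
  m = 10 → c = 1110011, weight = 5.
  m = 01 → c = 0111110, weight = 5.
  m = 11 → c = 1001101, weight = 4.
Tally weights:
  weight 0: 1 codewords.
  weight 4: 1 codewords.
  weight 5: 2 codewords.
Minimum distance d = smallest w > 0 with A_w > 0 = 4.
Sanity: Σ A_w = 4 = 2^2 = 4 ✓.


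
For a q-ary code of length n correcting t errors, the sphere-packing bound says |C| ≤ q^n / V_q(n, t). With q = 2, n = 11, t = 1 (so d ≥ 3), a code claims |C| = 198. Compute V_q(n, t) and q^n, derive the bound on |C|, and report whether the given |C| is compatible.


V_q(n, t) = 12, q^n = 2048, Hamming bound = 170, |C| = 198 > bound (violated).

Step 1: Compute V_q(n, t) = Σ_{j=0}^1 C(n, j) (q−1)^j.
  j = 0: C(11,0)·(1)^0 = 1·1 = 1.
  j = 1: C(11,1)·(1)^1 = 11·1 = 11.
  V_q(n, t) = 1 + 11 = 12.
Step 2: q^n = 2^11 = 2048.
Step 3: Hamming bound ⌊q^n / V_q(n,t)⌋ = ⌊2048/12⌋ = 170.
Step 4: Compare |C| = 198 to 170: violated.
The claimed |C| lies above the Hamming bound, so no 2-ary code of length 11 with d ≥ 3 can have 198 codewords.


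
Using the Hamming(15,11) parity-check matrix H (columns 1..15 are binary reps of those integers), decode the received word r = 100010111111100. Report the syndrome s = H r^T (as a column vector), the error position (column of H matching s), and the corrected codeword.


s = (0, 0, 1, 0)^T, error position = 2, corrected codeword c = 110010111111100

Compute s = H r^T mod 2 one row at a time:
  s_1 = 1 + 1 + 1 + 1 + 1 + 1 + 0 + 0 = 6 ≡ 0 (mod 2).
  s_2 = 0 + 1 + 0 + 1 + 1 + 1 + 0 + 0 = 4 ≡ 0 (mod 2).
  s_3 = 0 + 0 + 0 + 1 + 1 + 1 + 0 + 0 = 3 ≡ 1 (mod 2).
  s_4 = 1 + 0 + 1 + 1 + 1 + 1 + 1 + 0 = 6 ≡ 0 (mod 2).
s = (0, 0, 1, 0)^T — this equals column 2 of H (binary 0010), so error is at position 2.
Correct: flip bit 2 of r = 100010111111100 to get c = 110010111111100.


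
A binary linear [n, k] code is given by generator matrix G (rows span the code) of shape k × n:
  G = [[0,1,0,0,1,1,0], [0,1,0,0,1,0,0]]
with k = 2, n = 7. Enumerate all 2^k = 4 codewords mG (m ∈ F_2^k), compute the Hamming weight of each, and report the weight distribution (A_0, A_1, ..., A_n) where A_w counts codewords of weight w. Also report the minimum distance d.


Weight distribution: A_0 = 1, A_1 = 1, A_2 = 1, A_3 = 1. Minimum distance d = 1.

Enumerate all 2^2 = 4 messages m ∈ F_2^2.
For each, compute codeword c = mG in F_2^7, then tally its weight.
  m = 00 → c = 0000000, weight = 0.
  m = 10 → c = 0100110, weight = 3.
  m = 01 → c = 0100100, weight = 2.
  m = 11 → c = 0000010, weight = 1.
Tally weights:
  weight 0: 1 codewords.
  weight 1: 1 codewords.
  weight 2: 1 codewords.
  weight 3: 1 codewords.
Minimum distance d = smallest w > 0 with A_w > 0 = 1.
Sanity: Σ A_w = 4 = 2^2 = 4 ✓.


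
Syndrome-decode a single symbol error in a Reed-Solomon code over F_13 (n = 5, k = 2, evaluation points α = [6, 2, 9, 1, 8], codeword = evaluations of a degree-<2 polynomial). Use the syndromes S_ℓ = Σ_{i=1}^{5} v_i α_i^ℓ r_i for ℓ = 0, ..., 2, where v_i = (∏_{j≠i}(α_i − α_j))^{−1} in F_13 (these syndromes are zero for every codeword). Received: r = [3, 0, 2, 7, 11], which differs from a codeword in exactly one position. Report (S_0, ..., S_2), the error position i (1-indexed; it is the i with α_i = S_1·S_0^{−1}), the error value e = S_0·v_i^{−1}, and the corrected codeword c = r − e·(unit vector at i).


S = (9, 9, 9), error at position 4, error magnitude e = 11, c = [3, 0, 2, 9, 11].

Step 1: column multipliers v_i = (∏_{j≠i}(α_i − α_j))^{−1} mod 13.
  i = 1 (α = 6): (6−2)(6−9)(6−1)(6−8) = 4·(−3)·5·(−2) = 120 ≡ 3, so v_1 = 3^{−1} = 9 (mod 13).
  i = 2 (α = 2): (2−6)(2−9)(2−1)(2−8) = (−4)·(−7)·1·(−6) = −168 ≡ 1, so v_2 = 1^{−1} = 1 (mod 13).
  i = 3 (α = 9): (9−6)(9−2)(9−1)(9−8) = 3·7·8·1 = 168 ≡ 12, so v_3 = 12^{−1} = 12 (mod 13).
  i = 4 (α = 1): (1−6)(1−2)(1−9)(1−8) = (−5)·(−1)·(−8)·(−7) = 280 ≡ 7, so v_4 = 7^{−1} = 2 (mod 13).
  i = 5 (α = 8): (8−6)(8−2)(8−9)(8−1) = 2·6·(−1)·7 = −84 ≡ 7, so v_5 = 7^{−1} = 2 (mod 13).
  v = [9, 1, 12, 2, 2].
Step 2: syndromes of r = [3, 0, 2, 7, 11] (all sums mod 13).
  S_0 = Σ v_i r_i = 9·3 + 1·0 + 12·2 + 2·7 + 2·11 = 87 ≡ 9.
  S_1 = Σ v_i α_i r_i = 9·6·3 + 1·2·0 + 12·9·2 + 2·1·7 + 2·8·11 = 568 ≡ 9.
  α_i^2 mod 13 = [10, 4, 3, 1, 12].
  S_2 = Σ v_i α_i^2 r_i = 9·10·3 + 1·4·0 + 12·3·2 + 2·1·7 + 2·12·11 = 620 ≡ 9.
  S = (9, 9, 9) ≠ 0, so r is not a codeword (an error is present).
Step 3: locate the error. For a single error e at position i, S_ℓ = v_i·e·α_i^ℓ, so α_err = S_1/S_0.
  S_0^{−1} = 9^{−1} = 3 (mod 13), so α_err = 9·3 = 27 ≡ 1 = α_4. Error position i = 4.
  Consistency check: S_2/S_1 = 9·3 = 27 ≡ 1 = α_err ✓ (single-error assumption holds).
Step 4: error magnitude e = S_0/v_4 = S_0·∏_{j≠4}(α_4 − α_j) = 9·7 = 63 ≡ 11 (mod 13).
Step 5: correct position 4: c_4 = r_4 − e = 7 − 11 ≡ 9 (mod 13). Hence c = [3, 0, 2, 9, 11].
  Check: interpolating c through the α_i gives m(x) = 5 + 4·x (degree < 2) with m(α_i) = c_i for every i, so c is indeed a codeword.


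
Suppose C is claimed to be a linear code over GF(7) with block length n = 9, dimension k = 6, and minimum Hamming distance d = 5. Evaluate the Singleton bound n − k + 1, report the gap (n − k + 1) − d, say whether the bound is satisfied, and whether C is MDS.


Singleton RHS = n − k + 1 = 4, slack = -1, bound violated (no such code; not MDS).

Singleton bound: d ≤ n − k + 1.
Here n = 9, k = 6, so n − k + 1 = 4.
Given d = 5, check d ≤ 4: NO.
Slack = (n − k + 1) − d = -1.
The slack is negative: d = 5 exceeds n − k + 1 = 4 by 1, so the Singleton bound is violated and no linear [9, 6, 5]_7 code can exist. In particular it is not MDS (MDS requires d = n − k + 1 exactly).
Description: the claimed parameters are [9, 6, 5]_7; such a code would be impossible (violates the Singleton bound).


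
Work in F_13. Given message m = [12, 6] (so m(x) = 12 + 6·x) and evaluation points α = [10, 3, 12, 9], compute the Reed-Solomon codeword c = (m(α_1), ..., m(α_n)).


c = [7, 4, 6, 1]

Message polynomial: m(x) = 12 + 6·x (mod 13).
For each evaluation point α_i, compute m(α_i) mod 13:
  α_1 = 10: Horner steps 6 → 7, so m(10) = 7.
  α_2 = 3: Horner steps 6 → 4, so m(3) = 4.
  α_3 = 12: Horner steps 6 → 6, so m(12) = 6.
  α_4 = 9: Horner steps 6 → 1, so m(9) = 1.
Codeword c = [7, 4, 6, 1] ∈ F_13^4.


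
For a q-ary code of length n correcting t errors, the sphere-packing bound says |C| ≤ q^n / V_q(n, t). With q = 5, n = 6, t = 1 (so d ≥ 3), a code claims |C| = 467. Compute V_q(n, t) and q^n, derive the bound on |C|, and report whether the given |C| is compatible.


V_q(n, t) = 25, q^n = 15625, Hamming bound = 625, |C| = 467 ≤ bound (satisfied).

Step 1: Compute V_q(n, t) = Σ_{j=0}^1 C(n, j) (q−1)^j.
  j = 0: C(6,0)·(4)^0 = 1·1 = 1.
  j = 1: C(6,1)·(4)^1 = 6·4 = 24.
  V_q(n, t) = 1 + 24 = 25.
Step 2: q^n = 5^6 = 15625.
Step 3: Hamming bound ⌊q^n / V_q(n,t)⌋ = ⌊15625/25⌋ = 625.
Step 4: Compare |C| = 467 to 625: satisfied.
The claimed |C| lies below the Hamming bound.


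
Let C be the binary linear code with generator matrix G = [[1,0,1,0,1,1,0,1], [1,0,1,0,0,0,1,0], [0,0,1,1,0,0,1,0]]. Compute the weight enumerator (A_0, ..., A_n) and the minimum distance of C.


Weight distribution: A_0 = 1, A_2 = 1, A_3 = 2, A_4 = 1, A_5 = 2, A_6 = 1. Minimum distance d = 2.

Enumerate all 2^3 = 8 messages m ∈ F_2^3.
For each, compute codeword c = mG in F_2^8, then tally its weight.
  m = 000 → c = 00000000, weight = 0.
  m = 100 → c = 10101101, weight = 5.
  m = 010 → c = 10100010, weight = 3.
  m = 110 → c = 00001111, weight = 4.
  m = 001 → c = 00110010, weight = 3.
  m = 101 → c = 10011111, weight = 6.
  m = 011 → c = 10010000, weight = 2.
  m = 111 → c = 00111101, weight = 5.
Tally weights:
  weight 0: 1 codewords.
  weight 2: 1 codewords.
  weight 3: 2 codewords.
  weight 4: 1 codewords.
  weight 5: 2 codewords.
  weight 6: 1 codewords.
Minimum distance d = smallest w > 0 with A_w > 0 = 2.
Sanity: Σ A_w = 8 = 2^3 = 8 ✓.


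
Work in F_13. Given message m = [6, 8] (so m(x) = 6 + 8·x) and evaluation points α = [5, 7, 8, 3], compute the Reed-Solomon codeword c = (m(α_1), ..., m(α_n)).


c = [7, 10, 5, 4]

Message polynomial: m(x) = 6 + 8·x (mod 13).
For each evaluation point α_i, compute m(α_i) mod 13:
  α_1 = 5: Horner steps 8 → 7, so m(5) = 7.
  α_2 = 7: Horner steps 8 → 10, so m(7) = 10.
  α_3 = 8: Horner steps 8 → 5, so m(8) = 5.
  α_4 = 3: Horner steps 8 → 4, so m(3) = 4.
Codeword c = [7, 10, 5, 4] ∈ F_13^4.


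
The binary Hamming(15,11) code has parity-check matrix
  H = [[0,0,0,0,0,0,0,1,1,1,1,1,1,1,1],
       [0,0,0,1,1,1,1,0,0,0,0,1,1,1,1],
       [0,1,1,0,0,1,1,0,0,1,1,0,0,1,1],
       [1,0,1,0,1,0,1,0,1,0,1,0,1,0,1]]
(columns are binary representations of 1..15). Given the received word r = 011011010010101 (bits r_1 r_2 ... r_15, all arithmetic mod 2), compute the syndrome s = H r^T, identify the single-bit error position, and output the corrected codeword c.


s = (0, 0, 1, 1)^T, error position = 3, corrected codeword c = 010011010010101

Compute s = H r^T mod 2 one row at a time:
  s_1 = 1 + 0 + 0 + 1 + 0 + 1 + 0 + 1 = 4 ≡ 0 (mod 2).
  s_2 = 0 + 1 + 1 + 0 + 0 + 1 + 0 + 1 = 4 ≡ 0 (mod 2).
  s_3 = 1 + 1 + 1 + 0 + 0 + 1 + 0 + 1 = 5 ≡ 1 (mod 2).
  s_4 = 0 + 1 + 1 + 0 + 0 + 1 + 1 + 1 = 5 ≡ 1 (mod 2).
s = (0, 0, 1, 1)^T — this equals column 3 of H (binary 0011), so error is at position 3.
Correct: flip bit 3 of r = 011011010010101 to get c = 010011010010101.


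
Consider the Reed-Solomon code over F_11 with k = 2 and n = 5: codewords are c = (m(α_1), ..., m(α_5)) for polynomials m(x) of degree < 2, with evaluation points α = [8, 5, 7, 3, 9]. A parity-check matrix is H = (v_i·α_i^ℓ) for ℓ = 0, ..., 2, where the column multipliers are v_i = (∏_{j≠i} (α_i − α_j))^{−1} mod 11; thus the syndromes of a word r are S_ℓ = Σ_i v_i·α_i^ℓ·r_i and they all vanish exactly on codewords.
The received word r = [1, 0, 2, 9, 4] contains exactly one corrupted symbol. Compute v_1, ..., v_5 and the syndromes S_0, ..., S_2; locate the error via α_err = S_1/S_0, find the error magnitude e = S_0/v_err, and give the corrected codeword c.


S = (6, 4, 10), error at position 1, error magnitude e = 9, c = [3, 0, 2, 9, 4].

Step 1: column multipliers v_i = (∏_{j≠i}(α_i − α_j))^{−1} mod 11.
  i = 1 (α = 8): (8−5)(8−7)(8−3)(8−9) = 3·1·5·(−1) = −15 ≡ 7, so v_1 = 7^{−1} = 8 (mod 11).
  i = 2 (α = 5): (5−8)(5−7)(5−3)(5−9) = (−3)·(−2)·2·(−4) = −48 ≡ 7, so v_2 = 7^{−1} = 8 (mod 11).
  i = 3 (α = 7): (7−8)(7−5)(7−3)(7−9) = (−1)·2·4·(−2) = 16 ≡ 5, so v_3 = 5^{−1} = 9 (mod 11).
  i = 4 (α = 3): (3−8)(3−5)(3−7)(3−9) = (−5)·(−2)·(−4)·(−6) = 240 ≡ 9, so v_4 = 9^{−1} = 5 (mod 11).
  i = 5 (α = 9): (9−8)(9−5)(9−7)(9−3) = 1·4·2·6 = 48 ≡ 4, so v_5 = 4^{−1} = 3 (mod 11).
  v = [8, 8, 9, 5, 3].
Step 2: syndromes of r = [1, 0, 2, 9, 4] (all sums mod 11).
  S_0 = Σ v_i r_i = 8·1 + 8·0 + 9·2 + 5·9 + 3·4 = 83 ≡ 6.
  S_1 = Σ v_i α_i r_i = 8·8·1 + 8·5·0 + 9·7·2 + 5·3·9 + 3·9·4 = 433 ≡ 4.
  α_i^2 mod 11 = [9, 3, 5, 9, 4].
  S_2 = Σ v_i α_i^2 r_i = 8·9·1 + 8·3·0 + 9·5·2 + 5·9·9 + 3·4·4 = 615 ≡ 10.
  S = (6, 4, 10) ≠ 0, so r is not a codeword (an error is present).
Step 3: locate the error. For a single error e at position i, S_ℓ = v_i·e·α_i^ℓ, so α_err = S_1/S_0.
  S_0^{−1} = 6^{−1} = 2 (mod 11), so α_err = 4·2 = 8 ≡ 8 = α_1. Error position i = 1.
  Consistency check: S_2/S_1 = 10·3 = 30 ≡ 8 = α_err ✓ (single-error assumption holds).
Step 4: error magnitude e = S_0/v_1 = S_0·∏_{j≠1}(α_1 − α_j) = 6·7 = 42 ≡ 9 (mod 11).
Step 5: correct position 1: c_1 = r_1 − e = 1 − 9 ≡ 3 (mod 11). Hence c = [3, 0, 2, 9, 4].
  Check: interpolating c through the α_i gives m(x) = 6 + 1·x (degree < 2) with m(α_i) = c_i for every i, so c is indeed a codeword.


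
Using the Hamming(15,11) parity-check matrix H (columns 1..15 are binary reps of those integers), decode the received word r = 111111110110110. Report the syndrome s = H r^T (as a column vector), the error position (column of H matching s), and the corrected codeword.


s = (1, 0, 1, 0)^T, error position = 10, corrected codeword c = 111111110010110

Compute s = H r^T mod 2 one row at a time:
  s_1 = 1 + 0 + 1 + 1 + 0 + 1 + 1 + 0 = 5 ≡ 1 (mod 2).
  s_2 = 1 + 1 + 1 + 1 + 0 + 1 + 1 + 0 = 6 ≡ 0 (mod 2).
  s_3 = 1 + 1 + 1 + 1 + 1 + 1 + 1 + 0 = 7 ≡ 1 (mod 2).
  s_4 = 1 + 1 + 1 + 1 + 0 + 1 + 1 + 0 = 6 ≡ 0 (mod 2).
s = (1, 0, 1, 0)^T — this equals column 10 of H (binary 1010), so error is at position 10.
Correct: flip bit 10 of r = 111111110110110 to get c = 111111110010110.


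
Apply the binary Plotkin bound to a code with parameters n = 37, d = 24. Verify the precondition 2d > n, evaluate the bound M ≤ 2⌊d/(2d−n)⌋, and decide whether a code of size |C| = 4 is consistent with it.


Plotkin bound M ≤ 4; given |C| = 4 ≤ bound (satisfied).

Check applicability: 2d = 48, n = 37.
2d − n = 11 > 0, so Plotkin applies.
Compute d/(2d−n) = 24/11 ≈ 2.1818.
⌊d/(2d−n)⌋ = 2.
Plotkin bound: M ≤ 2·2 = 4.
Given |C| = 4, check: satisfied.
This |C| is at the Plotkin bound.


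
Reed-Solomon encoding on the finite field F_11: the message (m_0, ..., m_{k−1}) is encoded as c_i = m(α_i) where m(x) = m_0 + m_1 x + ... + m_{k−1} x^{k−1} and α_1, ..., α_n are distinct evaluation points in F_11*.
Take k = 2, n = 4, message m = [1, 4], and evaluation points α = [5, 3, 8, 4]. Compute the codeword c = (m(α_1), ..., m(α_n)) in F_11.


c = [10, 2, 0, 6]

Message polynomial: m(x) = 1 + 4·x (mod 11).
For each evaluation point α_i, compute m(α_i) mod 11:
  α_1 = 5: Horner steps 4 → 10, so m(5) = 10.
  α_2 = 3: Horner steps 4 → 2, so m(3) = 2.
  α_3 = 8: Horner steps 4 → 0, so m(8) = 0.
  α_4 = 4: Horner steps 4 → 6, so m(4) = 6.
Codeword c = [10, 2, 0, 6] ∈ F_11^4.


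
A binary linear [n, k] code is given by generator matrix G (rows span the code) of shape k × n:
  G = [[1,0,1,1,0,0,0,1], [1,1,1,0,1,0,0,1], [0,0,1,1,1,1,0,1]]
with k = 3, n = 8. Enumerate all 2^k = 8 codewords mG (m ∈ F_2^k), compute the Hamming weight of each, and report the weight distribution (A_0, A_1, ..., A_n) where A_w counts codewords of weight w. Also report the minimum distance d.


Weight distribution: A_0 = 1, A_3 = 2, A_4 = 3, A_5 = 2. Minimum distance d = 3.

Enumerate all 2^3 = 8 messages m ∈ F_2^3.
For each, compute codeword c = mG in F_2^8, then tally its weight.
  m = 000 → c = 00000000, weight = 0.
  m = 100 → c = 10110001, weight = 4.
  m = 010 → c = 11101001, weight = 5.
  m = 110 → c = 01011000, weight = 3.
  m = 001 → c = 00111101, weight = 5.
  m = 101 → c = 10001100, weight = 3.
  m = 011 → c = 11010100, weight = 4.
  m = 111 → c = 01100101, weight = 4.
Tally weights:
  weight 0: 1 codewords.
  weight 3: 2 codewords.
  weight 4: 3 codewords.
  weight 5: 2 codewords.
Minimum distance d = smallest w > 0 with A_w > 0 = 3.
Sanity: Σ A_w = 8 = 2^3 = 8 ✓.


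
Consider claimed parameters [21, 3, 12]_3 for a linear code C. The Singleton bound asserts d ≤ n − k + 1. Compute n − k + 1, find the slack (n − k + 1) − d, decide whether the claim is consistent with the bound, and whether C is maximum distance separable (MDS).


Singleton RHS = n − k + 1 = 19, slack = 7, bound satisfied, not MDS.

Singleton bound: d ≤ n − k + 1.
Here n = 21, k = 3, so n − k + 1 = 19.
Given d = 12, check d ≤ 19: YES.
Slack = (n − k + 1) − d = 7.
The code is NOT MDS (slack = 7 > 0).
Description: the claimed parameters are [21, 3, 12]_3; such a code would be non-MDS.


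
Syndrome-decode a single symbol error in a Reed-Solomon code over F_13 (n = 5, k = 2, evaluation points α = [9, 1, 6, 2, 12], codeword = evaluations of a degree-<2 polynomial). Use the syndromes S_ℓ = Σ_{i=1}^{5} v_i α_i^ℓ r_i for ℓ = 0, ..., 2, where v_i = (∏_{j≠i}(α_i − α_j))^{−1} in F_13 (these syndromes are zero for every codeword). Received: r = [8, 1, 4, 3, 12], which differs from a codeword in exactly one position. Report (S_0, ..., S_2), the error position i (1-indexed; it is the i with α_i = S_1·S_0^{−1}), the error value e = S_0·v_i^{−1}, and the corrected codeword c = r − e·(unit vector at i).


S = (9, 9, 9), error at position 2, error magnitude e = 8, c = [8, 6, 4, 3, 12].

Step 1: column multipliers v_i = (∏_{j≠i}(α_i − α_j))^{−1} mod 13.
  i = 1 (α = 9): (9−1)(9−6)(9−2)(9−12) = 8·3·7·(−3) = −504 ≡ 3, so v_1 = 3^{−1} = 9 (mod 13).
  i = 2 (α = 1): (1−9)(1−6)(1−2)(1−12) = (−8)·(−5)·(−1)·(−11) = 440 ≡ 11, so v_2 = 11^{−1} = 6 (mod 13).
  i = 3 (α = 6): (6−9)(6−1)(6−2)(6−12) = (−3)·5·4·(−6) = 360 ≡ 9, so v_3 = 9^{−1} = 3 (mod 13).
  i = 4 (α = 2): (2−9)(2−1)(2−6)(2−12) = (−7)·1·(−4)·(−10) = −280 ≡ 6, so v_4 = 6^{−1} = 11 (mod 13).
  i = 5 (α = 12): (12−9)(12−1)(12−6)(12−2) = 3·11·6·10 = 1980 ≡ 4, so v_5 = 4^{−1} = 10 (mod 13).
  v = [9, 6, 3, 11, 10].
Step 2: syndromes of r = [8, 1, 4, 3, 12] (all sums mod 13).
  S_0 = Σ v_i r_i = 9·8 + 6·1 + 3·4 + 11·3 + 10·12 = 243 ≡ 9.
  S_1 = Σ v_i α_i r_i = 9·9·8 + 6·1·1 + 3·6·4 + 11·2·3 + 10·12·12 = 2232 ≡ 9.
  α_i^2 mod 13 = [3, 1, 10, 4, 1].
  S_2 = Σ v_i α_i^2 r_i = 9·3·8 + 6·1·1 + 3·10·4 + 11·4·3 + 10·1·12 = 594 ≡ 9.
  S = (9, 9, 9) ≠ 0, so r is not a codeword (an error is present).
Step 3: locate the error. For a single error e at position i, S_ℓ = v_i·e·α_i^ℓ, so α_err = S_1/S_0.
  S_0^{−1} = 9^{−1} = 3 (mod 13), so α_err = 9·3 = 27 ≡ 1 = α_2. Error position i = 2.
  Consistency check: S_2/S_1 = 9·3 = 27 ≡ 1 = α_err ✓ (single-error assumption holds).
Step 4: error magnitude e = S_0/v_2 = S_0·∏_{j≠2}(α_2 − α_j) = 9·11 = 99 ≡ 8 (mod 13).
Step 5: correct position 2: c_2 = r_2 − e = 1 − 8 ≡ 6 (mod 13). Hence c = [8, 6, 4, 3, 12].
  Check: interpolating c through the α_i gives m(x) = 9 + 10·x (degree < 2) with m(α_i) = c_i for every i, so c is indeed a codeword.
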